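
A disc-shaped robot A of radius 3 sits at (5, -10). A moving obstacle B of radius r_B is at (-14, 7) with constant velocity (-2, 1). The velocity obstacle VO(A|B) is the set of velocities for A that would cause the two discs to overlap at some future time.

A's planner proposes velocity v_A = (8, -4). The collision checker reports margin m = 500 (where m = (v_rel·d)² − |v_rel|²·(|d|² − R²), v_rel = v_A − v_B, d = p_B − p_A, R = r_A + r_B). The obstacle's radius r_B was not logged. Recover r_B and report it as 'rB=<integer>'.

m = 500
d = (-19, 17);  v_rel = (10, -5),  |v_rel|² = 125
v_rel×d = (10)·(17) − (-5)·(-19) = 75
since m = R²·125 − 75²:  R² = (5625 + 500) / 125 = 49
R = √49 = 7  ⇒  r_B = 7 − 3 = 4

rB=4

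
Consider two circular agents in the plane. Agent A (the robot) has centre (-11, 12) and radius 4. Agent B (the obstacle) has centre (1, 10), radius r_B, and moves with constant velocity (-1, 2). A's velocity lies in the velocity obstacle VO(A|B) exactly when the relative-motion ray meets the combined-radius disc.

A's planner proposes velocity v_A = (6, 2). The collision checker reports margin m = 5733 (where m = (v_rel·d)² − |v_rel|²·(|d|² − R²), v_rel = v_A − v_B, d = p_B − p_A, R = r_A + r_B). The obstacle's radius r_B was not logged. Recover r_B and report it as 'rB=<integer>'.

m = 5733
d = (12, -2);  v_rel = (7, 0),  |v_rel|² = 49
v_rel×d = (7)·(-2) − (0)·(12) = -14
since m = R²·49 − (-14)²:  R² = (196 + 5733) / 49 = 121
R = √121 = 11  ⇒  r_B = 11 − 4 = 7

rB=7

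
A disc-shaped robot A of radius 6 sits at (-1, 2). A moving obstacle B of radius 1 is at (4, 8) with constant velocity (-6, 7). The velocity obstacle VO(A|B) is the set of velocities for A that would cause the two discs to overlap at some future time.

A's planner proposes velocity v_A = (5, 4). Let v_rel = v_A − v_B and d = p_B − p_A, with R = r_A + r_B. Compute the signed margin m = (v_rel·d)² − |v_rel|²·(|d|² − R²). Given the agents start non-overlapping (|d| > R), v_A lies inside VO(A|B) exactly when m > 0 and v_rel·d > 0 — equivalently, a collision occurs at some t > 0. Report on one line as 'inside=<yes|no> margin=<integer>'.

d = (5, 6),  |d|² = 61;  R = 6+1 = 7,  c = 61−7² = 12
v_rel = (11, -3),  |v_rel|² = 130;  v_rel·d = (11)·(5) + (-3)·(6) = 37
130·t² − 74·t + 12 = 0  ⇒  m = 37² − 130·12 = -191
m = -191 < 0,  v_rel·d = 37 > 0  ⇒  outside

inside=no margin=-191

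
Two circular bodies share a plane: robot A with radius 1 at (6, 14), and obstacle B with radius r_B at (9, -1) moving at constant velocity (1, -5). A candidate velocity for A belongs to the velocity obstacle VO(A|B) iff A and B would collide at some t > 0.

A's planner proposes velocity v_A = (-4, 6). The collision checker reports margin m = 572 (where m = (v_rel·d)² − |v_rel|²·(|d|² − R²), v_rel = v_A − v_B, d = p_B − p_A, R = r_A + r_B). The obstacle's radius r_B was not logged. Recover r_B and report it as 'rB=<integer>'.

m = 572
d = (3, -15);  v_rel = (-5, 11),  |v_rel|² = 146
v_rel×d = (-5)·(-15) − (11)·(3) = 42
since m = R²·146 − 42²:  R² = (1764 + 572) / 146 = 16
R = √16 = 4  ⇒  r_B = 4 − 1 = 3

rB=3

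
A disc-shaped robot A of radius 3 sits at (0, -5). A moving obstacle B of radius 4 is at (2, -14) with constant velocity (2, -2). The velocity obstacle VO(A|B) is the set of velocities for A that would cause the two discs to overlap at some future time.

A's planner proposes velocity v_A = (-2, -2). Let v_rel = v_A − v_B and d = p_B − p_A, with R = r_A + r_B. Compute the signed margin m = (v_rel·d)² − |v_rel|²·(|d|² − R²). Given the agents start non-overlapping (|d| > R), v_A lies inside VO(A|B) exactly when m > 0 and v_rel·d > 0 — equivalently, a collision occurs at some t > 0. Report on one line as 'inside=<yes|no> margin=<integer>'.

d = (2, -9),  |d|² = 85;  R = 3+4 = 7,  c = 85−7² = 36
v_rel = (-4, 0),  |v_rel|² = 16;  v_rel·d = (-4)·(2) + (0)·(-9) = -8
16·t² + 16·t + 36 = 0  ⇒  m = (-8)² − 16·36 = -512
m = -512 < 0,  v_rel·d = -8 < 0  ⇒  outside

inside=no margin=-512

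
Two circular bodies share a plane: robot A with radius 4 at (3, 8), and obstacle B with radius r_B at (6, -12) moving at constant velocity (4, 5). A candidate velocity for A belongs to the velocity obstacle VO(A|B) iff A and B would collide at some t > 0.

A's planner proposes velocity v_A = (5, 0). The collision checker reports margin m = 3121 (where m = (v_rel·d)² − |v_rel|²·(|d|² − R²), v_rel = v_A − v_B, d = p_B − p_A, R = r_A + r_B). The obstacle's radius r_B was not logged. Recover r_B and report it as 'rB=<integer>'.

m = 3121
d = (3, -20);  v_rel = (1, -5),  |v_rel|² = 26
v_rel×d = (1)·(-20) − (-5)·(3) = -5
since m = R²·26 − (-5)²:  R² = (25 + 3121) / 26 = 121
R = √121 = 11  ⇒  r_B = 11 − 4 = 7

rB=7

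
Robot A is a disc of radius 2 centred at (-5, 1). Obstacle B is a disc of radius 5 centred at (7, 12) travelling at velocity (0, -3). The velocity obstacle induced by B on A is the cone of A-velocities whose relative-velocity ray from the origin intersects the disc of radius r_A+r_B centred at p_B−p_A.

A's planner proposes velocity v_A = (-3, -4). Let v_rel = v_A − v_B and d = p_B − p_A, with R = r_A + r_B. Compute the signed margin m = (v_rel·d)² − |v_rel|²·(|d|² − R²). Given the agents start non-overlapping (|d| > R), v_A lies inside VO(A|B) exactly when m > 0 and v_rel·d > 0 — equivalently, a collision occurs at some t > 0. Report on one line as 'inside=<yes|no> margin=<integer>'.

d = (12, 11),  |d|² = 265;  R = 2+5 = 7,  c = 265−7² = 216
v_rel = (-3, -1),  |v_rel|² = 10;  v_rel·d = (-3)·(12) + (-1)·(11) = -47
10·t² + 94·t + 216 = 0  ⇒  m = (-47)² − 10·216 = 49
m = 49 > 0,  v_rel·d = -47 < 0  ⇒  outside

inside=no margin=49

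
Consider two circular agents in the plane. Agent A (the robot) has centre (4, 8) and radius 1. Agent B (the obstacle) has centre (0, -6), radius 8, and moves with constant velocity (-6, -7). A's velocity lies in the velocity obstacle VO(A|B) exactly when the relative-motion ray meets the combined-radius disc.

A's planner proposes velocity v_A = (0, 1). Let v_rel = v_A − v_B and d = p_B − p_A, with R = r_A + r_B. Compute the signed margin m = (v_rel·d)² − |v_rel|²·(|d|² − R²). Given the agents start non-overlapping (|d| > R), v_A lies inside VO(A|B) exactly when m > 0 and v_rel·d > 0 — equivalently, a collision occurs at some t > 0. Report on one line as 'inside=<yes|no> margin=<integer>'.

d = (-4, -14),  |d|² = 212;  R = 1+8 = 9,  c = 212−9² = 131
v_rel = (6, 8),  |v_rel|² = 100;  v_rel·d = (6)·(-4) + (8)·(-14) = -136
100·t² + 272·t + 131 = 0  ⇒  m = (-136)² − 100·131 = 5396
m = 5396 > 0,  v_rel·d = -136 < 0  ⇒  outside

inside=no margin=5396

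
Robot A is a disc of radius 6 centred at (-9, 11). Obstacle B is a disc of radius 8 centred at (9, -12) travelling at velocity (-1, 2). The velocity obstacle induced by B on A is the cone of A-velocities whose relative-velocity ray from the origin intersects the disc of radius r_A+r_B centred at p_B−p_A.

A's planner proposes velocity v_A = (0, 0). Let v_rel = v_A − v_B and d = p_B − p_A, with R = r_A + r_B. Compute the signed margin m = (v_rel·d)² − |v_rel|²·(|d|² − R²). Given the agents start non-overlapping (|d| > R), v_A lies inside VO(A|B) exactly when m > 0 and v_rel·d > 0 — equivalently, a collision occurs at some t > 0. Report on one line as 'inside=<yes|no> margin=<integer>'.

d = (18, -23),  |d|² = 853;  R = 6+8 = 14,  c = 853−14² = 657
v_rel = (1, -2),  |v_rel|² = 5;  v_rel·d = (1)·(18) + (-2)·(-23) = 64
5·t² − 128·t + 657 = 0  ⇒  m = 64² − 5·657 = 811
m = 811 > 0,  v_rel·d = 64 > 0  ⇒  inside

inside=yes margin=811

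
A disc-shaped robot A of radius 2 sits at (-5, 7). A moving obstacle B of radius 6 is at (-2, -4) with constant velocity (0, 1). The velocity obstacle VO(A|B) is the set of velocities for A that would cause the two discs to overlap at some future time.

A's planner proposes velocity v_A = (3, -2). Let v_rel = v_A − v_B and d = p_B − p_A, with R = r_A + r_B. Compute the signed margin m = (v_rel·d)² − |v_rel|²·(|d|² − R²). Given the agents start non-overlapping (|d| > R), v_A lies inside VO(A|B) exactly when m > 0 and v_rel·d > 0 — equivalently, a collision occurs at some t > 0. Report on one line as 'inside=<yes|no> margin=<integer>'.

d = (3, -11),  |d|² = 130;  R = 2+6 = 8,  c = 130−8² = 66
v_rel = (3, -3),  |v_rel|² = 18;  v_rel·d = (3)·(3) + (-3)·(-11) = 42
18·t² − 84·t + 66 = 0  ⇒  m = 42² − 18·66 = 576
m = 576 > 0,  v_rel·d = 42 > 0  ⇒  inside

inside=yes margin=576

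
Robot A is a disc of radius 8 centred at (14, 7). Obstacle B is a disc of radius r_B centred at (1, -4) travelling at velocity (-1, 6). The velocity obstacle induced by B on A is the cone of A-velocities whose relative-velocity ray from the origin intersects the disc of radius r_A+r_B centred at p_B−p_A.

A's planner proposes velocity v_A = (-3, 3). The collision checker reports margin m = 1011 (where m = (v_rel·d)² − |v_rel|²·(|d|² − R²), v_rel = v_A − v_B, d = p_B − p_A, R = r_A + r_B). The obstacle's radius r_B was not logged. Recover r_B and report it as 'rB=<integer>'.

m = 1011
d = (-13, -11);  v_rel = (-2, -3),  |v_rel|² = 13
v_rel×d = (-2)·(-11) − (-3)·(-13) = -17
since m = R²·13 − (-17)²:  R² = (289 + 1011) / 13 = 100
R = √100 = 10  ⇒  r_B = 10 − 8 = 2

rB=2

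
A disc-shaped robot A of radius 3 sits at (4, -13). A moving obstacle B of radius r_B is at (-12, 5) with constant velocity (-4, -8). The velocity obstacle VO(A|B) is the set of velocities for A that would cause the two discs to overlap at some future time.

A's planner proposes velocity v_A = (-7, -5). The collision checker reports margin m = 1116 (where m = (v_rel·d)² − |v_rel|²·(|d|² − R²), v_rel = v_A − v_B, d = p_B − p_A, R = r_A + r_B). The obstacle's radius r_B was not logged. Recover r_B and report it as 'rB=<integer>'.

m = 1116
d = (-16, 18);  v_rel = (-3, 3),  |v_rel|² = 18
v_rel×d = (-3)·(18) − (3)·(-16) = -6
since m = R²·18 − (-6)²:  R² = (36 + 1116) / 18 = 64
R = √64 = 8  ⇒  r_B = 8 − 3 = 5

rB=5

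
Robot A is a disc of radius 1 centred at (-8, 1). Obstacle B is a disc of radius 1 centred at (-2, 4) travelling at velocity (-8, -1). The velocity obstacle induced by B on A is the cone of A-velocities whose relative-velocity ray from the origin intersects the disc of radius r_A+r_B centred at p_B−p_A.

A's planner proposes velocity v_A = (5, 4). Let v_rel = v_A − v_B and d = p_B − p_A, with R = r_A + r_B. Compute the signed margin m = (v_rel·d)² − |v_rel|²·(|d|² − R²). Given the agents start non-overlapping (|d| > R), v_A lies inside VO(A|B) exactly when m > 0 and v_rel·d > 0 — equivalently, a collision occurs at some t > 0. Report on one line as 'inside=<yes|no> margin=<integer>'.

d = (6, 3),  |d|² = 45;  R = 1+1 = 2,  c = 45−2² = 41
v_rel = (13, 5),  |v_rel|² = 194;  v_rel·d = (13)·(6) + (5)·(3) = 93
194·t² − 186·t + 41 = 0  ⇒  m = 93² − 194·41 = 695
m = 695 > 0,  v_rel·d = 93 > 0  ⇒  inside

inside=yes margin=695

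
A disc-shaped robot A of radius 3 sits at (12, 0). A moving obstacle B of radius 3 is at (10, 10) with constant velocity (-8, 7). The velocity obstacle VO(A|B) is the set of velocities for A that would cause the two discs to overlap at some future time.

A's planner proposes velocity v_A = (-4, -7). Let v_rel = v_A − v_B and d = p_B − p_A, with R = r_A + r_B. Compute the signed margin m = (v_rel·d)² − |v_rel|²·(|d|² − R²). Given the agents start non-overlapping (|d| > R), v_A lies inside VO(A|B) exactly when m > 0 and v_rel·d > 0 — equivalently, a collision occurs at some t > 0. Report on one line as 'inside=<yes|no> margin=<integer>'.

d = (-2, 10),  |d|² = 104;  R = 3+3 = 6,  c = 104−6² = 68
v_rel = (4, -14),  |v_rel|² = 212;  v_rel·d = (4)·(-2) + (-14)·(10) = -148
212·t² + 296·t + 68 = 0  ⇒  m = (-148)² − 212·68 = 7488
m = 7488 > 0,  v_rel·d = -148 < 0  ⇒  outside

inside=no margin=7488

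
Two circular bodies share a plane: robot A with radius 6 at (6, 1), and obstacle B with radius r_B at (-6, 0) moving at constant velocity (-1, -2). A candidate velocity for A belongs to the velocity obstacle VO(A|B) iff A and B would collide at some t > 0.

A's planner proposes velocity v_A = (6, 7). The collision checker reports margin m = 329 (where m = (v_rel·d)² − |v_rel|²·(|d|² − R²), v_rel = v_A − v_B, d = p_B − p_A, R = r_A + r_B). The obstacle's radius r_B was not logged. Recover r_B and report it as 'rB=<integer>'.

m = 329
d = (-12, -1);  v_rel = (7, 9),  |v_rel|² = 130
v_rel×d = (7)·(-1) − (9)·(-12) = 101
since m = R²·130 − 101²:  R² = (10201 + 329) / 130 = 81
R = √81 = 9  ⇒  r_B = 9 − 6 = 3

rB=3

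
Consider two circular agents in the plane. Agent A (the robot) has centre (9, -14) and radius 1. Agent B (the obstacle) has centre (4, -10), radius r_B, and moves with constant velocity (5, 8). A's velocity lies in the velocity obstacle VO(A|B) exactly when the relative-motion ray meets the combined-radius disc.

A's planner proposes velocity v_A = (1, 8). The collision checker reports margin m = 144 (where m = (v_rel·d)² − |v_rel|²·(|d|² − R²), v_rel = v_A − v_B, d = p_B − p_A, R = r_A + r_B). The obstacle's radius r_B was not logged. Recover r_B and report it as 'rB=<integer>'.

m = 144
d = (-5, 4);  v_rel = (-4, 0),  |v_rel|² = 16
v_rel×d = (-4)·(4) − (0)·(-5) = -16
since m = R²·16 − (-16)²:  R² = (256 + 144) / 16 = 25
R = √25 = 5  ⇒  r_B = 5 − 1 = 4

rB=4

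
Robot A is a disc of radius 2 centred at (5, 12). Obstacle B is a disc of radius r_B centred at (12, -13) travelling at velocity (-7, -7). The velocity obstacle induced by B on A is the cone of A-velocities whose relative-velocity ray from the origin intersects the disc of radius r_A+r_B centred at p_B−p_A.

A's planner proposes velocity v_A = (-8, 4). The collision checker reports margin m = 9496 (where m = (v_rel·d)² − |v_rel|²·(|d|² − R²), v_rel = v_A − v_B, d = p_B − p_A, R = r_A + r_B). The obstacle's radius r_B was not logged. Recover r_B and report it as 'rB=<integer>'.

m = 9496
d = (7, -25);  v_rel = (-1, 11),  |v_rel|² = 122
v_rel×d = (-1)·(-25) − (11)·(7) = -52
since m = R²·122 − (-52)²:  R² = (2704 + 9496) / 122 = 100
R = √100 = 10  ⇒  r_B = 10 − 2 = 8

rB=8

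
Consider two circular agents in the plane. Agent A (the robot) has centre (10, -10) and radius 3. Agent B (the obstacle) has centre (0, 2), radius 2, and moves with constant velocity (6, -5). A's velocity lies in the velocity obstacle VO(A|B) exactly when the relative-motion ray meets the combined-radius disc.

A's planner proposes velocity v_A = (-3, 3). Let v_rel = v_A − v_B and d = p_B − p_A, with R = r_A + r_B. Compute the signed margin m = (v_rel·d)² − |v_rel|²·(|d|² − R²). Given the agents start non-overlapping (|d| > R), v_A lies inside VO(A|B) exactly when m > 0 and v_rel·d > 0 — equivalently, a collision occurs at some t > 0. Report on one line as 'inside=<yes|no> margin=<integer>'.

d = (-10, 12),  |d|² = 244;  R = 3+2 = 5,  c = 244−5² = 219
v_rel = (-9, 8),  |v_rel|² = 145;  v_rel·d = (-9)·(-10) + (8)·(12) = 186
145·t² − 372·t + 219 = 0  ⇒  m = 186² − 145·219 = 2841
m = 2841 > 0,  v_rel·d = 186 > 0  ⇒  inside

inside=yes margin=2841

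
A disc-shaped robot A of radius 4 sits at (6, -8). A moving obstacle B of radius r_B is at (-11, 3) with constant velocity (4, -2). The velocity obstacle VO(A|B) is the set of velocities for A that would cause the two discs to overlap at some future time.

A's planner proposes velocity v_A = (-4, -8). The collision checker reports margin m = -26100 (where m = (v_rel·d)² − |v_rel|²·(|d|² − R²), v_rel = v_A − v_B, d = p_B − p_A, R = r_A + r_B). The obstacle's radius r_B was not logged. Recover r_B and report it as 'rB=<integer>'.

m = -26100
d = (-17, 11);  v_rel = (-8, -6),  |v_rel|² = 100
v_rel×d = (-8)·(11) − (-6)·(-17) = -190
since m = R²·100 − (-190)²:  R² = (36100 + -26100) / 100 = 100
R = √100 = 10  ⇒  r_B = 10 − 4 = 6

rB=6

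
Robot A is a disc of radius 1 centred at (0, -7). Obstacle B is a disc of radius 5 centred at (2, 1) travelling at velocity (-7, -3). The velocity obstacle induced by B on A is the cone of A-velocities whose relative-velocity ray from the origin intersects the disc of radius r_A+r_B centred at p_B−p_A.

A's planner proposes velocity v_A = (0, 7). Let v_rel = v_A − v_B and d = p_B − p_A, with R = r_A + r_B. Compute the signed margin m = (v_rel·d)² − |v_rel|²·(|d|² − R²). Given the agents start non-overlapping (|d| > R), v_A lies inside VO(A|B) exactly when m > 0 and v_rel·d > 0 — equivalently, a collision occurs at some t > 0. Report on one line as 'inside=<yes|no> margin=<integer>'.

d = (2, 8),  |d|² = 68;  R = 1+5 = 6,  c = 68−6² = 32
v_rel = (7, 10),  |v_rel|² = 149;  v_rel·d = (7)·(2) + (10)·(8) = 94
149·t² − 188·t + 32 = 0  ⇒  m = 94² − 149·32 = 4068
m = 4068 > 0,  v_rel·d = 94 > 0  ⇒  inside

inside=yes margin=4068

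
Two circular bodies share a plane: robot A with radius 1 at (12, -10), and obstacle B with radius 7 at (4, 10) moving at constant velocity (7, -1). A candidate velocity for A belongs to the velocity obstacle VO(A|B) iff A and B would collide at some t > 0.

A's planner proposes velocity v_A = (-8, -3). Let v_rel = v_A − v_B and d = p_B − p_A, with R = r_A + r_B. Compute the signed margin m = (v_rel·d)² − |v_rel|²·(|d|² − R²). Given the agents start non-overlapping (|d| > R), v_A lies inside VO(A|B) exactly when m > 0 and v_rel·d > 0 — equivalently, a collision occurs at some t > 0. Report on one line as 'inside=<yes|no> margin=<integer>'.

d = (-8, 20),  |d|² = 464;  R = 1+7 = 8,  c = 464−8² = 400
v_rel = (-15, -2),  |v_rel|² = 229;  v_rel·d = (-15)·(-8) + (-2)·(20) = 80
229·t² − 160·t + 400 = 0  ⇒  m = 80² − 229·400 = -85200
m = -85200 < 0,  v_rel·d = 80 > 0  ⇒  outside

inside=no margin=-85200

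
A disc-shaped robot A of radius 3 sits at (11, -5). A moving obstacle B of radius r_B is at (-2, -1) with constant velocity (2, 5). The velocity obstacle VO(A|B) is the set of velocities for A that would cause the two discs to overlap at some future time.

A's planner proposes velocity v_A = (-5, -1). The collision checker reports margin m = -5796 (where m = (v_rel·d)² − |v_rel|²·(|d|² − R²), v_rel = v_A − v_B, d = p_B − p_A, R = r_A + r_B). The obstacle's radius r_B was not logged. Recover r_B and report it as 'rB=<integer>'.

m = -5796
d = (-13, 4);  v_rel = (-7, -6),  |v_rel|² = 85
v_rel×d = (-7)·(4) − (-6)·(-13) = -106
since m = R²·85 − (-106)²:  R² = (11236 + -5796) / 85 = 64
R = √64 = 8  ⇒  r_B = 8 − 3 = 5

rB=5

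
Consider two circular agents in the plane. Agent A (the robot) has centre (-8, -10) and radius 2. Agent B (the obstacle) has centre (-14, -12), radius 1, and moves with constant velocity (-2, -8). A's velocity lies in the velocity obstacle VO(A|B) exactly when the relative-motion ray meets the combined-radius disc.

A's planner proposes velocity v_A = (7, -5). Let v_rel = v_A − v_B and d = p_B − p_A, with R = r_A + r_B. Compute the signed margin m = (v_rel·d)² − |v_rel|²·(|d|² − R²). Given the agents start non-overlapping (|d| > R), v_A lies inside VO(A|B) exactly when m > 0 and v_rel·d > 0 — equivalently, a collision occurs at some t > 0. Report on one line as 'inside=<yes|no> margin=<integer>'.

d = (-6, -2),  |d|² = 40;  R = 2+1 = 3,  c = 40−3² = 31
v_rel = (9, 3),  |v_rel|² = 90;  v_rel·d = (9)·(-6) + (3)·(-2) = -60
90·t² + 120·t + 31 = 0  ⇒  m = (-60)² − 90·31 = 810
m = 810 > 0,  v_rel·d = -60 < 0  ⇒  outside

inside=no margin=810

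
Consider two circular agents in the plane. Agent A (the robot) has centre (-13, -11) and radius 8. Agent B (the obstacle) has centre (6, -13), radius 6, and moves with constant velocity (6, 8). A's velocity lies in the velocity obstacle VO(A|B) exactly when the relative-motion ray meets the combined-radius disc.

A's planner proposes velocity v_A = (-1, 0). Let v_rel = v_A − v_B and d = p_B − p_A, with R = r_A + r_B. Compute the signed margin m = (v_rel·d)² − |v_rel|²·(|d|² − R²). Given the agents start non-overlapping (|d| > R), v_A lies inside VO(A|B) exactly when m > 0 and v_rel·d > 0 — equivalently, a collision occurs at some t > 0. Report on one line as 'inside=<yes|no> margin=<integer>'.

d = (19, -2),  |d|² = 365;  R = 8+6 = 14,  c = 365−14² = 169
v_rel = (-7, -8),  |v_rel|² = 113;  v_rel·d = (-7)·(19) + (-8)·(-2) = -117
113·t² + 234·t + 169 = 0  ⇒  m = (-117)² − 113·169 = -5408
m = -5408 < 0,  v_rel·d = -117 < 0  ⇒  outside

inside=no margin=-5408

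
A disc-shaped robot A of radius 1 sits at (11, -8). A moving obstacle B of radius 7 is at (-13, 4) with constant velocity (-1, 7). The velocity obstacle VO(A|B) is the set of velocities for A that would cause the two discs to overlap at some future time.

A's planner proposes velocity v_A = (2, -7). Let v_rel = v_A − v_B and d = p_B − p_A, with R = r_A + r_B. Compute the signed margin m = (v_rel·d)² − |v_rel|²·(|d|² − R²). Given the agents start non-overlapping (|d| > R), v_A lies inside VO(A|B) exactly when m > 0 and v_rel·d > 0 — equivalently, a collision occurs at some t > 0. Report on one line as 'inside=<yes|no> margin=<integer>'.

d = (-24, 12),  |d|² = 720;  R = 1+7 = 8,  c = 720−8² = 656
v_rel = (3, -14),  |v_rel|² = 205;  v_rel·d = (3)·(-24) + (-14)·(12) = -240
205·t² + 480·t + 656 = 0  ⇒  m = (-240)² − 205·656 = -76880
m = -76880 < 0,  v_rel·d = -240 < 0  ⇒  outside

inside=no margin=-76880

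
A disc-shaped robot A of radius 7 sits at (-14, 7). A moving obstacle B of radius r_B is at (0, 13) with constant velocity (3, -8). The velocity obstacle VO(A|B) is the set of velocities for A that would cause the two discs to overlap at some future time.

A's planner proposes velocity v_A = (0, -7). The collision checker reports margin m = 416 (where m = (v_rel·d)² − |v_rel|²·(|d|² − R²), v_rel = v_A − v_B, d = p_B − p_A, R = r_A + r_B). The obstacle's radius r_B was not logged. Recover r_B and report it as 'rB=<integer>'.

m = 416
d = (14, 6);  v_rel = (-3, 1),  |v_rel|² = 10
v_rel×d = (-3)·(6) − (1)·(14) = -32
since m = R²·10 − (-32)²:  R² = (1024 + 416) / 10 = 144
R = √144 = 12  ⇒  r_B = 12 − 7 = 5

rB=5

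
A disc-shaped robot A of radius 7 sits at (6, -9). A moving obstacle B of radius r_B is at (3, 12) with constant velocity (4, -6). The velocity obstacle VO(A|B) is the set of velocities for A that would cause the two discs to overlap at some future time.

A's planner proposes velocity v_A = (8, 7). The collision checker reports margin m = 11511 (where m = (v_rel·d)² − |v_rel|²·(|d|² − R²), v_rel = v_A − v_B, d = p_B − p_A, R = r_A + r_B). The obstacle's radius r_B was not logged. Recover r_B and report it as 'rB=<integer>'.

m = 11511
d = (-3, 21);  v_rel = (4, 13),  |v_rel|² = 185
v_rel×d = (4)·(21) − (13)·(-3) = 123
since m = R²·185 − 123²:  R² = (15129 + 11511) / 185 = 144
R = √144 = 12  ⇒  r_B = 12 − 7 = 5

rB=5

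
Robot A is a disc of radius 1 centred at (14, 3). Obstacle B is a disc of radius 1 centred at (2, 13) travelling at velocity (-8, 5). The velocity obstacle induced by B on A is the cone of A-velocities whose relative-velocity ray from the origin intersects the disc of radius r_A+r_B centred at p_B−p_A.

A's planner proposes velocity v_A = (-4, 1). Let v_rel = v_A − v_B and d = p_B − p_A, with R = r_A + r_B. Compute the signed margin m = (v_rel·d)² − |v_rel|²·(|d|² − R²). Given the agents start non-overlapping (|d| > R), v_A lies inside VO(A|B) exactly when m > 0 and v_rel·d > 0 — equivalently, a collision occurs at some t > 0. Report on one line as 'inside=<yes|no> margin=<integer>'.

d = (-12, 10),  |d|² = 244;  R = 1+1 = 2,  c = 244−2² = 240
v_rel = (4, -4),  |v_rel|² = 32;  v_rel·d = (4)·(-12) + (-4)·(10) = -88
32·t² + 176·t + 240 = 0  ⇒  m = (-88)² − 32·240 = 64
m = 64 > 0,  v_rel·d = -88 < 0  ⇒  outside

inside=no margin=64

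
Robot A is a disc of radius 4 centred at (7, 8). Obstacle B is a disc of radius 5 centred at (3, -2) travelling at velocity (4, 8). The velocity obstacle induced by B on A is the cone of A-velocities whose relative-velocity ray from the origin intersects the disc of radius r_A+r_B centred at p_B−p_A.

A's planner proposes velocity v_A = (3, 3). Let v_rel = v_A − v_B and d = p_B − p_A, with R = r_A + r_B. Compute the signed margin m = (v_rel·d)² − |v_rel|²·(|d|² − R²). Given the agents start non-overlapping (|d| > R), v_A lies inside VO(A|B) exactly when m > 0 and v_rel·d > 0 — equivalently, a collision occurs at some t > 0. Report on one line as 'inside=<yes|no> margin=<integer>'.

d = (-4, -10),  |d|² = 116;  R = 4+5 = 9,  c = 116−9² = 35
v_rel = (-1, -5),  |v_rel|² = 26;  v_rel·d = (-1)·(-4) + (-5)·(-10) = 54
26·t² − 108·t + 35 = 0  ⇒  m = 54² − 26·35 = 2006
m = 2006 > 0,  v_rel·d = 54 > 0  ⇒  inside

inside=yes margin=2006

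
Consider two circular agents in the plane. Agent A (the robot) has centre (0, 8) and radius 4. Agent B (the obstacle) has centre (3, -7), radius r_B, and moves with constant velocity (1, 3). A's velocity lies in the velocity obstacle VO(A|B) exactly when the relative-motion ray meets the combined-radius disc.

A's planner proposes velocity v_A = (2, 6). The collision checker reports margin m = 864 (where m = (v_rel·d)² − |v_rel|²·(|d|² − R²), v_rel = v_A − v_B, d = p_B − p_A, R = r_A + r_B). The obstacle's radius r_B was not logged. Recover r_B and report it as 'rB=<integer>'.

m = 864
d = (3, -15);  v_rel = (1, 3),  |v_rel|² = 10
v_rel×d = (1)·(-15) − (3)·(3) = -24
since m = R²·10 − (-24)²:  R² = (576 + 864) / 10 = 144
R = √144 = 12  ⇒  r_B = 12 − 4 = 8

rB=8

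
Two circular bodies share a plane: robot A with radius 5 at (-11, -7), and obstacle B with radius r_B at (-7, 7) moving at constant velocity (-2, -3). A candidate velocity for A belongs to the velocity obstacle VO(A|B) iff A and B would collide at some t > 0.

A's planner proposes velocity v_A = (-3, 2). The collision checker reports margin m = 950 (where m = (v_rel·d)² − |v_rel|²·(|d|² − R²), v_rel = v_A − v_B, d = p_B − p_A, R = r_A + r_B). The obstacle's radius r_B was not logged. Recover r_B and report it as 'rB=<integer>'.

m = 950
d = (4, 14);  v_rel = (-1, 5),  |v_rel|² = 26
v_rel×d = (-1)·(14) − (5)·(4) = -34
since m = R²·26 − (-34)²:  R² = (1156 + 950) / 26 = 81
R = √81 = 9  ⇒  r_B = 9 − 5 = 4

rB=4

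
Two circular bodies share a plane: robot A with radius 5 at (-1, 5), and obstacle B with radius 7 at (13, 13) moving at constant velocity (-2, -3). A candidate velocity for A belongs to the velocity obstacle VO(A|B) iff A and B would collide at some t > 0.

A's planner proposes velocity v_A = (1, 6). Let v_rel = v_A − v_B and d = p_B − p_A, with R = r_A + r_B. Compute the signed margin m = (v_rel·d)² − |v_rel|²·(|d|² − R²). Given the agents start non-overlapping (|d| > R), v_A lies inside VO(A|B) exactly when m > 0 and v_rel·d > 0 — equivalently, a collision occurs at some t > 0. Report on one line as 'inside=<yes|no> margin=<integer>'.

d = (14, 8),  |d|² = 260;  R = 5+7 = 12,  c = 260−12² = 116
v_rel = (3, 9),  |v_rel|² = 90;  v_rel·d = (3)·(14) + (9)·(8) = 114
90·t² − 228·t + 116 = 0  ⇒  m = 114² − 90·116 = 2556
m = 2556 > 0,  v_rel·d = 114 > 0  ⇒  inside

inside=yes margin=2556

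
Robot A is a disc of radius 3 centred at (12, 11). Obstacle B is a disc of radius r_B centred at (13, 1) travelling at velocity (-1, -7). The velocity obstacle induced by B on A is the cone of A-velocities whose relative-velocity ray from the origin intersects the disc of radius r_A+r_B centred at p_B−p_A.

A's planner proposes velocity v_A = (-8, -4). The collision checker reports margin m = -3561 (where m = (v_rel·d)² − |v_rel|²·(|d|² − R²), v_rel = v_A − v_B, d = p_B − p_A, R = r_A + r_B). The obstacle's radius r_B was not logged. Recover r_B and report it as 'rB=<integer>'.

m = -3561
d = (1, -10);  v_rel = (-7, 3),  |v_rel|² = 58
v_rel×d = (-7)·(-10) − (3)·(1) = 67
since m = R²·58 − 67²:  R² = (4489 + -3561) / 58 = 16
R = √16 = 4  ⇒  r_B = 4 − 3 = 1

rB=1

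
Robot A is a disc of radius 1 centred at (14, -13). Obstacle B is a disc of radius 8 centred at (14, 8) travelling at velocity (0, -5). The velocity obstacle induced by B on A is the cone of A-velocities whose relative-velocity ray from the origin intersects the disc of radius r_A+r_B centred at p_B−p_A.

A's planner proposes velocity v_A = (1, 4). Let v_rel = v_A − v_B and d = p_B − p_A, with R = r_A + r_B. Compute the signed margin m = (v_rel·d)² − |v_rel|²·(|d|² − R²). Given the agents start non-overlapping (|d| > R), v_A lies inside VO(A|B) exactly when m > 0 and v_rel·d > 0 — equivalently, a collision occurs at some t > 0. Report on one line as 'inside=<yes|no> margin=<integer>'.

d = (0, 21),  |d|² = 441;  R = 1+8 = 9,  c = 441−9² = 360
v_rel = (1, 9),  |v_rel|² = 82;  v_rel·d = (1)·(0) + (9)·(21) = 189
82·t² − 378·t + 360 = 0  ⇒  m = 189² − 82·360 = 6201
m = 6201 > 0,  v_rel·d = 189 > 0  ⇒  inside

inside=yes margin=6201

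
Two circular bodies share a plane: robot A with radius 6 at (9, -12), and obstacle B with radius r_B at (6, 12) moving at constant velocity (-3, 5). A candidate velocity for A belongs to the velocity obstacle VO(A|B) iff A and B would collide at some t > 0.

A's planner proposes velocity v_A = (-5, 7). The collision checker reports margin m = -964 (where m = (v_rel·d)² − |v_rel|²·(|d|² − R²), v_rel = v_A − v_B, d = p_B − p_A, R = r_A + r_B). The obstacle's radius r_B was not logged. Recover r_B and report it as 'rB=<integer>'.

m = -964
d = (-3, 24);  v_rel = (-2, 2),  |v_rel|² = 8
v_rel×d = (-2)·(24) − (2)·(-3) = -42
since m = R²·8 − (-42)²:  R² = (1764 + -964) / 8 = 100
R = √100 = 10  ⇒  r_B = 10 − 6 = 4

rB=4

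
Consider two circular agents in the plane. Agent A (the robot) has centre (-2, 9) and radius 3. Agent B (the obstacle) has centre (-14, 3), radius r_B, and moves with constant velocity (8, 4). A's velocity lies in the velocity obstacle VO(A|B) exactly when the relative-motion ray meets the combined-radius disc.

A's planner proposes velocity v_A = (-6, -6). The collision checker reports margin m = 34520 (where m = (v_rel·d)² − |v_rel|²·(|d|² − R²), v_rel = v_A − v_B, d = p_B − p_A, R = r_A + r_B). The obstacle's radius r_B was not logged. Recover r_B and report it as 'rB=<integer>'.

m = 34520
d = (-12, -6);  v_rel = (-14, -10),  |v_rel|² = 296
v_rel×d = (-14)·(-6) − (-10)·(-12) = -36
since m = R²·296 − (-36)²:  R² = (1296 + 34520) / 296 = 121
R = √121 = 11  ⇒  r_B = 11 − 3 = 8

rB=8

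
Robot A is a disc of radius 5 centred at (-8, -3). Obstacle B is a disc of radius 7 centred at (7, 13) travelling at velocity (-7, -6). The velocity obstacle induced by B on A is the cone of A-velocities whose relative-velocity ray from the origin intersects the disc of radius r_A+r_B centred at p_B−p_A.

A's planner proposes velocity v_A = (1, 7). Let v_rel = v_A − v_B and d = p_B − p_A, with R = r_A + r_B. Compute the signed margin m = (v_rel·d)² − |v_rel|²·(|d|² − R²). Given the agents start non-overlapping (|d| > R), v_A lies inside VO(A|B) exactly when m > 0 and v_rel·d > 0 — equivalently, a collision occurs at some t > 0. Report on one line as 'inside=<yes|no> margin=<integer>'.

d = (15, 16),  |d|² = 481;  R = 5+7 = 12,  c = 481−12² = 337
v_rel = (8, 13),  |v_rel|² = 233;  v_rel·d = (8)·(15) + (13)·(16) = 328
233·t² − 656·t + 337 = 0  ⇒  m = 328² − 233·337 = 29063
m = 29063 > 0,  v_rel·d = 328 > 0  ⇒  inside

inside=yes margin=29063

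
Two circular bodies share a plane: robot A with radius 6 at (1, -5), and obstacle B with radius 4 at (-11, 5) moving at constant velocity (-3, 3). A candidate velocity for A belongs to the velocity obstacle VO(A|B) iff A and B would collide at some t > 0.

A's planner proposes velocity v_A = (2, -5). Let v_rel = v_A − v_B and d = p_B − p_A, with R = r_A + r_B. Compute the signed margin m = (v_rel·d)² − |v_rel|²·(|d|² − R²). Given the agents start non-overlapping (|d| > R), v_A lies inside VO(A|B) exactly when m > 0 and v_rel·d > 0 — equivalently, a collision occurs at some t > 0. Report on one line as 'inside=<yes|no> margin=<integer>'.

d = (-12, 10),  |d|² = 244;  R = 6+4 = 10,  c = 244−10² = 144
v_rel = (5, -8),  |v_rel|² = 89;  v_rel·d = (5)·(-12) + (-8)·(10) = -140
89·t² + 280·t + 144 = 0  ⇒  m = (-140)² − 89·144 = 6784
m = 6784 > 0,  v_rel·d = -140 < 0  ⇒  outside

inside=no margin=6784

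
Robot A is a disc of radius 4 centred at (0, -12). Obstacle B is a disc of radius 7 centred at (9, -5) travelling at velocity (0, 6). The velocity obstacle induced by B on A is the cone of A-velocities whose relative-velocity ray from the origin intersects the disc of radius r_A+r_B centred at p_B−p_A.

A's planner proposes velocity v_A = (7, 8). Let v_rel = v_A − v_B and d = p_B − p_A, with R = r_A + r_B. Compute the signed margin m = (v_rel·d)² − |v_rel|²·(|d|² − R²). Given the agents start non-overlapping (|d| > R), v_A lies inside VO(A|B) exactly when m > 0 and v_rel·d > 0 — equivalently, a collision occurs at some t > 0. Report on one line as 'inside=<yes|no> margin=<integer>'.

d = (9, 7),  |d|² = 130;  R = 4+7 = 11,  c = 130−11² = 9
v_rel = (7, 2),  |v_rel|² = 53;  v_rel·d = (7)·(9) + (2)·(7) = 77
53·t² − 154·t + 9 = 0  ⇒  m = 77² − 53·9 = 5452
m = 5452 > 0,  v_rel·d = 77 > 0  ⇒  inside

inside=yes margin=5452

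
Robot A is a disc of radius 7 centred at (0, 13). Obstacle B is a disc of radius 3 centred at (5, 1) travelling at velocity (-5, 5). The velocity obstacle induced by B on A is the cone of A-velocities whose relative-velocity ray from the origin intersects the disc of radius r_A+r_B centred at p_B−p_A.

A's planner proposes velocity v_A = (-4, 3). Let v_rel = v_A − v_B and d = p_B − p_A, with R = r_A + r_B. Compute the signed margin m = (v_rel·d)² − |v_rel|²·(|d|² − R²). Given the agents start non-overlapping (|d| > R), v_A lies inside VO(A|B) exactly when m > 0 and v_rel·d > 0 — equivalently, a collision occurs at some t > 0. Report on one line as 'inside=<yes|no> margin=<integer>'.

d = (5, -12),  |d|² = 169;  R = 7+3 = 10,  c = 169−10² = 69
v_rel = (1, -2),  |v_rel|² = 5;  v_rel·d = (1)·(5) + (-2)·(-12) = 29
5·t² − 58·t + 69 = 0  ⇒  m = 29² − 5·69 = 496
m = 496 > 0,  v_rel·d = 29 > 0  ⇒  inside

inside=yes margin=496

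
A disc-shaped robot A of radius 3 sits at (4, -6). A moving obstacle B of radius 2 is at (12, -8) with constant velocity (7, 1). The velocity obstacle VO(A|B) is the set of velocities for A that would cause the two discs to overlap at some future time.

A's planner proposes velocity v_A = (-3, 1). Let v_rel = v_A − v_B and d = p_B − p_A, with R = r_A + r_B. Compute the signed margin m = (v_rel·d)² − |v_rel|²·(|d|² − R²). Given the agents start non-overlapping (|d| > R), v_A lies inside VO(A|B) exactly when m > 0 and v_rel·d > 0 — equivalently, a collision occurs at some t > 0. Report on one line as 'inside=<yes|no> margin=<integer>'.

d = (8, -2),  |d|² = 68;  R = 3+2 = 5,  c = 68−5² = 43
v_rel = (-10, 0),  |v_rel|² = 100;  v_rel·d = (-10)·(8) + (0)·(-2) = -80
100·t² + 160·t + 43 = 0  ⇒  m = (-80)² − 100·43 = 2100
m = 2100 > 0,  v_rel·d = -80 < 0  ⇒  outside

inside=no margin=2100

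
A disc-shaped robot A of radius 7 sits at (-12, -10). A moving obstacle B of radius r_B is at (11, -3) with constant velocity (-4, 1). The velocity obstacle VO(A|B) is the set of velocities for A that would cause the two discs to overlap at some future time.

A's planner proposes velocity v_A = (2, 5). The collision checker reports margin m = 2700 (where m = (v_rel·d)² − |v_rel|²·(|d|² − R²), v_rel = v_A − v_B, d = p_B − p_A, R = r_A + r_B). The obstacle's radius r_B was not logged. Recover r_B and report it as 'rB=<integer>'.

m = 2700
d = (23, 7);  v_rel = (6, 4),  |v_rel|² = 52
v_rel×d = (6)·(7) − (4)·(23) = -50
since m = R²·52 − (-50)²:  R² = (2500 + 2700) / 52 = 100
R = √100 = 10  ⇒  r_B = 10 − 7 = 3

rB=3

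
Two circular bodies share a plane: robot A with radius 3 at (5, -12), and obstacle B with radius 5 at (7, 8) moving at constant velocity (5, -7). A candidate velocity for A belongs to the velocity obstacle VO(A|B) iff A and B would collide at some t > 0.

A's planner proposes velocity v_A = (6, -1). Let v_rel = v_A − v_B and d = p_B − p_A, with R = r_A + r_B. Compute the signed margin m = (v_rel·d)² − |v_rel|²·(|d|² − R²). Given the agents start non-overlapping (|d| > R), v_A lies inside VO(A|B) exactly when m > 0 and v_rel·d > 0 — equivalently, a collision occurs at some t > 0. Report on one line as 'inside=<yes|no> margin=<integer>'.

d = (2, 20),  |d|² = 404;  R = 3+5 = 8,  c = 404−8² = 340
v_rel = (1, 6),  |v_rel|² = 37;  v_rel·d = (1)·(2) + (6)·(20) = 122
37·t² − 244·t + 340 = 0  ⇒  m = 122² − 37·340 = 2304
m = 2304 > 0,  v_rel·d = 122 > 0  ⇒  inside

inside=yes margin=2304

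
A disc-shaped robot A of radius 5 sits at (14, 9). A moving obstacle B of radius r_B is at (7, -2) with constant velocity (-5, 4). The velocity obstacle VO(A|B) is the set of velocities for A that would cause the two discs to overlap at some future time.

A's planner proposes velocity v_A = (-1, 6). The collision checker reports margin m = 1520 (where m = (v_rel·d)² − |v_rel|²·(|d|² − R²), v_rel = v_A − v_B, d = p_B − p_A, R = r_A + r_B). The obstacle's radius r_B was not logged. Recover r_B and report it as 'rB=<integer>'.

m = 1520
d = (-7, -11);  v_rel = (4, 2),  |v_rel|² = 20
v_rel×d = (4)·(-11) − (2)·(-7) = -30
since m = R²·20 − (-30)²:  R² = (900 + 1520) / 20 = 121
R = √121 = 11  ⇒  r_B = 11 − 5 = 6

rB=6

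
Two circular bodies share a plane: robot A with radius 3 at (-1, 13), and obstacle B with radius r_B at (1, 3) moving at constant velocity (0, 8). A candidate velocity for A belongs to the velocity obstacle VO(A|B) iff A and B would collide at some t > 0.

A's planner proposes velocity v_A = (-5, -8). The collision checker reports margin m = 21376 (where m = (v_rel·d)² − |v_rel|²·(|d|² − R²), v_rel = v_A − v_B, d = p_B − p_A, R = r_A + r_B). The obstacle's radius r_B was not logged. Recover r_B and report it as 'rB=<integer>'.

m = 21376
d = (2, -10);  v_rel = (-5, -16),  |v_rel|² = 281
v_rel×d = (-5)·(-10) − (-16)·(2) = 82
since m = R²·281 − 82²:  R² = (6724 + 21376) / 281 = 100
R = √100 = 10  ⇒  r_B = 10 − 3 = 7

rB=7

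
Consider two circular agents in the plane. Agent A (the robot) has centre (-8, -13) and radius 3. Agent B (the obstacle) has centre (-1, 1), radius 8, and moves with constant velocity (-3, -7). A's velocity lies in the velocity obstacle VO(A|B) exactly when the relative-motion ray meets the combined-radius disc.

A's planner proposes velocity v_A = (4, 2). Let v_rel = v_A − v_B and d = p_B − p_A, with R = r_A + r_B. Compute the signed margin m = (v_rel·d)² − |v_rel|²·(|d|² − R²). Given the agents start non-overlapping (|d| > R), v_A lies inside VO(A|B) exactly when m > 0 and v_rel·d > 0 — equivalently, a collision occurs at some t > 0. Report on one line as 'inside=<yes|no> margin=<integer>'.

d = (7, 14),  |d|² = 245;  R = 3+8 = 11,  c = 245−11² = 124
v_rel = (7, 9),  |v_rel|² = 130;  v_rel·d = (7)·(7) + (9)·(14) = 175
130·t² − 350·t + 124 = 0  ⇒  m = 175² − 130·124 = 14505
m = 14505 > 0,  v_rel·d = 175 > 0  ⇒  inside

inside=yes margin=14505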